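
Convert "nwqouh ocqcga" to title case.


Input string: 'nwqouh ocqcga'
Operation: capitalize first letter of each word
Word transformations: 'nwqouh'->'Nwqouh', 'ocqcga'->'Ocqcga'
Result: Nwqouh Ocqcga


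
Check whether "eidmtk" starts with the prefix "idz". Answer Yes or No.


Input string: 'eidmtk'
Prefix to check: 'idz'
First 3 characters of input: 'eid'
Match: False
Result: No


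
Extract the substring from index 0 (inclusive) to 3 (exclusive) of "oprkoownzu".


Input string: 'oprkoownzu'
Operation: slice [0:3]
Extract characters: s[0]='o', s[1]='p', s[2]='r'
Result: opr


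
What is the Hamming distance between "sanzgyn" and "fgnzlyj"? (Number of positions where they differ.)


String 1: 'sanzgyn'
String 2: 'fgnzlyj'
Compare each position: pos 0: 's'!='f', pos 1: 'a'!='g', pos 2: 'n'=='n', pos 3: 'z'=='z', pos 4: 'g'!='l', pos 5: 'y'=='y', pos 6: 'n'!='j'
Differing positions: 4
Hamming distance: 4


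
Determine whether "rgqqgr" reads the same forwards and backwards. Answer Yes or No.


Input string: 'rgqqgr'
Reversed: 'rgqqgr'
Compare pairs: s[0]='r' vs s[5]='r' (match), s[1]='g' vs s[4]='g' (match), s[2]='q' vs s[3]='q' (match)
Palindrome: Yes


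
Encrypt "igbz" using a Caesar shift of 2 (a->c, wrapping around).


Input: 'igbz', shift = 2
Operation: for each letter, (position + 2) mod 26
Mapping: 'i'(8+2=10)->'k', 'g'(6+2=8)->'i', 'b'(1+2=3)->'d', 'z'(25+2=27, 27 mod 26=1)->'b'
Result: kidb


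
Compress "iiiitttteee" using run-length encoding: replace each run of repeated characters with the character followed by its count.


Input: 'iiiitttteee'
Operation: identify consecutive runs
Runs: 'iiii' -> i4, 'tttt' -> t4, 'eee' -> e3
Encoded: i4t4e3


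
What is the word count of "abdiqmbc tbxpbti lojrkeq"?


Input string: 'abdiqmbc tbxpbti lojrkeq'
Operation: split by spaces
Words found: 'abdiqmbc', 'tbxpbti', 'lojrkeq'
Word count: 3


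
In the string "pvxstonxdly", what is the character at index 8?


Input string: 'pvxstonxdly'
Operation: get character at index 8
Index mapping: s[0]='p', s[1]='v', s[2]='x', s[3]='s', s[4]='t', s[5]='o', s[6]='n', s[7]='x', s[8]='d'
Result: 'd'


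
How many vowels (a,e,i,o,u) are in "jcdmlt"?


Input string: 'jcdmlt'
Operation: count vowels (a, e, i, o, u)
Scan: s[0]='j', s[1]='c', s[2]='d', s[3]='m', s[4]='l', s[5]='t'
Vowels found: 0
Result: 0


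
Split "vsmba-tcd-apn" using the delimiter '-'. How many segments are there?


Input string: 'vsmba-tcd-apn'
Delimiter: '-'
Split result: 'vsmba', 'tcd', 'apn'
Number of parts: 3


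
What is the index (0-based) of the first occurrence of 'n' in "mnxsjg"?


Input string: 'mnxsjg'
Target: 'n'
Scanning left to right: s[0]='m', s[1]='n'
First match at index: 1


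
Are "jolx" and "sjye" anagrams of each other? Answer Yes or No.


String 1: 'jolx' -> sorted: 'jlox'
String 2: 'sjye' -> sorted: 'ejsy'
Compare sorted forms: 'jlox' != 'ejsy'
Anagram: No


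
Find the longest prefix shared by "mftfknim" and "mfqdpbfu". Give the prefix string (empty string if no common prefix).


String 1: 'mftfknim'
String 2: 'mfqdpbfu'
Compare position by position:
pos 0: 'm' vs 'm' match
pos 1: 'f' vs 'f' match
pos 2: 't' vs 'q' differ -> stop
Longest common prefix: "mf" (length 2)


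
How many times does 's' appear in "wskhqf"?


Input string: 'wskhqf'
Target character: 's'
Scan each position: s[1]='s'
Matches found at indices: 1
Total: 1


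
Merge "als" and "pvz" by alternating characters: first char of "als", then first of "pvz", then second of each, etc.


String 1: 'als'
String 2: 'pvz'
Operation: alternate characters
Pairs: 'a'+'p', 'l'+'v', 's'+'z'
Result: aplvsz


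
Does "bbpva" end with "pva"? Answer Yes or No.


Input string: 'bbpva'
Suffix to check: 'pva'
Last 3 characters of input: 'pva'
Match: True
Result: Yes


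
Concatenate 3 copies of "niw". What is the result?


Input string: 'niw'
Operation: repeat 3 times
Concatenation: 'niw' + 'niw' + 'niw'
Result: niwniwniw


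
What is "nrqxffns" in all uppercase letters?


Input string: 'nrqxffns'
Operation: convert each letter to uppercase
Mapping: 'n'->'N', 'r'->'R', 'q'->'Q', 'x'->'X', 'f'->'F', 'f'->'F', 'n'->'N', 's'->'S'
Result: NRQXFFNS


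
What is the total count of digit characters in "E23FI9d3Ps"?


Input string: 'E23FI9d3Ps'
Operation: count digit characters (0-9)
Scan: 'E', '2'(digit), '3'(digit), 'F', 'I', '9'(digit), 'd', '3'(digit), 'P', 's'
Digits found: 4
Result: 4


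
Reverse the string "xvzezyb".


Input string: 'xvzezyb'
Operation: reverse character order
Original order: 'x' -> 'v' -> 'z' -> 'e' -> 'z' -> 'y' -> 'b'
Reversed order: 'b' -> 'y' -> 'z' -> 'e' -> 'z' -> 'v' -> 'x'
Result: byzezvx


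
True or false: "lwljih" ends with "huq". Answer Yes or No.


Input string: 'lwljih'
Suffix to check: 'huq'
Last 3 characters of input: 'jih'
Match: False
Result: No


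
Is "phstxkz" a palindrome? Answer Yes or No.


Input string: 'phstxkz'
Reversed: 'zkxtshp'
Compare pairs: s[0]='p' vs s[6]='z' (mismatch), s[1]='h' vs s[5]='k' (mismatch), s[2]='s' vs s[4]='x' (mismatch)
Palindrome: No


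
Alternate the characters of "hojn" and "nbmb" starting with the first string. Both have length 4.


String 1: 'hojn'
String 2: 'nbmb'
Operation: alternate characters
Pairs: 'h'+'n', 'o'+'b', 'j'+'m', 'n'+'b'
Result: hnobjmnb


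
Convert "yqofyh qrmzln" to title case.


Input string: 'yqofyh qrmzln'
Operation: capitalize first letter of each word
Word transformations: 'yqofyh'->'Yqofyh', 'qrmzln'->'Qrmzln'
Result: Yqofyh Qrmzln


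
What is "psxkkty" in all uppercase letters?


Input string: 'psxkkty'
Operation: convert each letter to uppercase
Mapping: 'p'->'P', 's'->'S', 'x'->'X', 'k'->'K', 'k'->'K', 't'->'T', 'y'->'Y'
Result: PSXKKTY


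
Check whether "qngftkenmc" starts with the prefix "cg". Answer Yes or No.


Input string: 'qngftkenmc'
Prefix to check: 'cg'
First 2 characters of input: 'qn'
Match: False
Result: No


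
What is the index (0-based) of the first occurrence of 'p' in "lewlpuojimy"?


Input string: 'lewlpuojimy'
Target: 'p'
Scanning left to right: s[0]='l', s[1]='e', s[2]='w', s[3]='l', s[4]='p'
First match at index: 4


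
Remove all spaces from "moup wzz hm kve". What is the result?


Input string: 'moup wzz hm kve'
Operation: remove all spaces
Words: 'moup', 'wzz', 'hm', 'kve'
Join without spaces: moupwzzhmkve


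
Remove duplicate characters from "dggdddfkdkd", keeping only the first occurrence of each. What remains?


Input: 'dggdddfkdkd'
Operation: keep first occurrence of each character
Scan: s[0]='d' new -> keep; s[1]='g' new -> keep; s[2]='g' seen -> skip; s[3]='d' seen -> skip; s[4]='d' seen -> skip; s[5]='d' seen -> skip; s[6]='f' new -> keep; s[7]='k' new -> keep; s[8]='d' seen -> skip; s[9]='k' seen -> skip; s[10]='d' seen -> skip
Result: dgfk


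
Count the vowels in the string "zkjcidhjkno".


Input string: 'zkjcidhjkno'
Operation: count vowels (a, e, i, o, u)
Scan: s[0]='z', s[1]='k', s[2]='j', s[3]='c', s[4]='i' (vowel), s[5]='d', s[6]='h', s[7]='j', s[8]='k', s[9]='n', s[10]='o' (vowel)
Vowels found: 2
Result: 2


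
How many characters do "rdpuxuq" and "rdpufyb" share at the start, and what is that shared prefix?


String 1: 'rdpuxuq'
String 2: 'rdpufyb'
Compare position by position:
pos 0: 'r' vs 'r' match
pos 1: 'd' vs 'd' match
pos 2: 'p' vs 'p' match
pos 3: 'u' vs 'u' match
pos 4: 'x' vs 'f' differ -> stop
Longest common prefix: "rdpu" (length 4)


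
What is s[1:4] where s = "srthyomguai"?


Input string: 'srthyomguai'
Operation: slice [1:4]
Extract characters: s[1]='r', s[2]='t', s[3]='h'
Result: rth


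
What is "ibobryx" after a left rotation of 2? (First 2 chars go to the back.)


Input: 'ibobryx', shift = 2
Operation: split at index 2 and swap parts
Front part s[0:2] = 'ib'
Back part s[2:] = 'obryx'
Rotated = back + front = 'obryx' + 'ib'
Result: obryxib


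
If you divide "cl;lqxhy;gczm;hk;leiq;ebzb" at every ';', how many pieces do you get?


Input string: 'cl;lqxhy;gczm;hk;leiq;ebzb'
Delimiter: ';'
Split result: 'cl', 'lqxhy', 'gczm', 'hk', 'leiq', 'ebzb'
Number of parts: 6


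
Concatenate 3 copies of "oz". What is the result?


Input string: 'oz'
Operation: repeat 3 times
Concatenation: 'oz' + 'oz' + 'oz'
Result: ozozoz


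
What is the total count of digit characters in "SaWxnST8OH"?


Input string: 'SaWxnST8OH'
Operation: count digit characters (0-9)
Scan: 'S', 'a', 'W', 'x', 'n', 'S', 'T', '8'(digit), 'O', 'H'
Digits found: 1
Result: 1


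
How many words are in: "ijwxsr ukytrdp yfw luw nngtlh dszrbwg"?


Input string: 'ijwxsr ukytrdp yfw luw nngtlh dszrbwg'
Operation: split by spaces
Words found: 'ijwxsr', 'ukytrdp', 'yfw', 'luw', 'nngtlh', 'dszrbwg'
Word count: 6


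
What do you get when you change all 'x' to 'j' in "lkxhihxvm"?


Input string: 'lkxhihxvm'
Operation: replace 'x' with 'j'
Positions of 'x': 2, 6
After replacement: lkjhihjvm


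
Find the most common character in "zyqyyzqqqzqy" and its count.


Input: 'zyqyyzqqqzqy'
Operation: tally each character
Counts: 'q':5, 'y':4, 'z':3
Maximum: 'q' appears 5 times


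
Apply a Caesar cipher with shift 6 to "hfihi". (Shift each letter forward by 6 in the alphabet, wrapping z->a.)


Input: 'hfihi', shift = 6
Operation: for each letter, (position + 6) mod 26
Mapping: 'h'(7+6=13)->'n', 'f'(5+6=11)->'l', 'i'(8+6=14)->'o', 'h'(7+6=13)->'n', 'i'(8+6=14)->'o'
Result: nlono


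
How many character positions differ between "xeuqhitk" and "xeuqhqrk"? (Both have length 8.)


String 1: 'xeuqhitk'
String 2: 'xeuqhqrk'
Compare each position: pos 0: 'x'=='x', pos 1: 'e'=='e', pos 2: 'u'=='u', pos 3: 'q'=='q', pos 4: 'h'=='h', pos 5: 'i'!='q', pos 6: 't'!='r', pos 7: 'k'=='k'
Differing positions: 2
Hamming distance: 2


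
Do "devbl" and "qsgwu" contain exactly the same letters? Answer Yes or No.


String 1: 'devbl' -> sorted: 'bdelv'
String 2: 'qsgwu' -> sorted: 'gqsuw'
Compare sorted forms: 'bdelv' != 'gqsuw'
Anagram: No


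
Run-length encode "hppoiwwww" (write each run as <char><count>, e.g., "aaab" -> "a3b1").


Input: 'hppoiwwww'
Operation: identify consecutive runs
Runs: 'h' -> h1, 'pp' -> p2, 'o' -> o1, 'i' -> i1, 'wwww' -> w4
Encoded: h1p2o1i1w4


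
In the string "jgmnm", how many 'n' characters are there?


Input string: 'jgmnm'
Target character: 'n'
Scan each position: s[3]='n'
Matches found at indices: 3
Total: 1


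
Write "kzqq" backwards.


Input string: 'kzqq'
Operation: reverse character order
Original order: 'k' -> 'z' -> 'q' -> 'q'
Reversed order: 'q' -> 'q' -> 'z' -> 'k'
Result: qqzk


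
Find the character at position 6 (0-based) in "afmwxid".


Input string: 'afmwxid'
Operation: get character at index 6
Index mapping: s[0]='a', s[1]='f', s[2]='m', s[3]='w', s[4]='x', s[5]='i', s[6]='d'
Result: 'd'


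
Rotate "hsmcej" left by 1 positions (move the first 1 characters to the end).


Input: 'hsmcej', shift = 1
Operation: split at index 1 and swap parts
Front part s[0:1] = 'h'
Back part s[1:] = 'smcej'
Rotated = back + front = 'smcej' + 'h'
Result: smcejh


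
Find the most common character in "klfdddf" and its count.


Input: 'klfdddf'
Operation: tally each character
Counts: 'd':3, 'f':2, 'k':1, 'l':1
Maximum: 'd' appears 3 times


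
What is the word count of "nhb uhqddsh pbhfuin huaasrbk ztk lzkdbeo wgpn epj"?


Input string: 'nhb uhqddsh pbhfuin huaasrbk ztk lzkdbeo wgpn epj'
Operation: split by spaces
Words found: 'nhb', 'uhqddsh', 'pbhfuin', 'huaasrbk', 'ztk', 'lzkdbeo', 'wgpn', 'epj'
Word count: 8


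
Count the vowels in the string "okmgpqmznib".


Input string: 'okmgpqmznib'
Operation: count vowels (a, e, i, o, u)
Scan: s[0]='o' (vowel), s[1]='k', s[2]='m', s[3]='g', s[4]='p', s[5]='q', s[6]='m', s[7]='z', s[8]='n', s[9]='i' (vowel), s[10]='b'
Vowels found: 2
Result: 2


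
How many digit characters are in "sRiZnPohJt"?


Input string: 'sRiZnPohJt'
Operation: count digit characters (0-9)
Scan: 's', 'R', 'i', 'Z', 'n', 'P', 'o', 'h', 'J', 't'
Digits found: 0
Result: 0


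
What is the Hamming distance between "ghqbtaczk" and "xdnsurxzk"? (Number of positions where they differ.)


String 1: 'ghqbtaczk'
String 2: 'xdnsurxzk'
Compare each position: pos 0: 'g'!='x', pos 1: 'h'!='d', pos 2: 'q'!='n', pos 3: 'b'!='s', pos 4: 't'!='u', pos 5: 'a'!='r', pos 6: 'c'!='x', pos 7: 'z'=='z', pos 8: 'k'=='k'
Differing positions: 7
Hamming distance: 7


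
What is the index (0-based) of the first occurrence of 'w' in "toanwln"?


Input string: 'toanwln'
Target: 'w'
Scanning left to right: s[0]='t', s[1]='o', s[2]='a', s[3]='n', s[4]='w'
First match at index: 4


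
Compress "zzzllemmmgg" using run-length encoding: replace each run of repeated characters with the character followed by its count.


Input: 'zzzllemmmgg'
Operation: identify consecutive runs
Runs: 'zzz' -> z3, 'll' -> l2, 'e' -> e1, 'mmm' -> m3, 'gg' -> g2
Encoded: z3l2e1m3g2


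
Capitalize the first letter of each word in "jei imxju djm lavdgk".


Input string: 'jei imxju djm lavdgk'
Operation: capitalize first letter of each word
Word transformations: 'jei'->'Jei', 'imxju'->'Imxju', 'djm'->'Djm', 'lavdgk'->'Lavdgk'
Result: Jei Imxju Djm Lavdgk


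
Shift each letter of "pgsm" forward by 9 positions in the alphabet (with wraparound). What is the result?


Input: 'pgsm', shift = 9
Operation: for each letter, (position + 9) mod 26
Mapping: 'p'(15+9=24)->'y', 'g'(6+9=15)->'p', 's'(18+9=27, 27 mod 26=1)->'b', 'm'(12+9=21)->'v'
Result: ypbv


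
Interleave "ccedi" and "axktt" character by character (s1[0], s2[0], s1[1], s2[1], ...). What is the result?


String 1: 'ccedi'
String 2: 'axktt'
Operation: alternate characters
Pairs: 'c'+'a', 'c'+'x', 'e'+'k', 'd'+'t', 'i'+'t'
Result: cacxekdtit


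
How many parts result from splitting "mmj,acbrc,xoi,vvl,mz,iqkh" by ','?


Input string: 'mmj,acbrc,xoi,vvl,mz,iqkh'
Delimiter: ','
Split result: 'mmj', 'acbrc', 'xoi', 'vvl', 'mz', 'iqkh'
Number of parts: 6


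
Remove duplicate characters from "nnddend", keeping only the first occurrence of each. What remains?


Input: 'nnddend'
Operation: keep first occurrence of each character
Scan: s[0]='n' new -> keep; s[1]='n' seen -> skip; s[2]='d' new -> keep; s[3]='d' seen -> skip; s[4]='e' new -> keep; s[5]='n' seen -> skip; s[6]='d' seen -> skip
Result: nde


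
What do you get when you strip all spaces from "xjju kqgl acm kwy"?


Input string: 'xjju kqgl acm kwy'
Operation: remove all spaces
Words: 'xjju', 'kqgl', 'acm', 'kwy'
Join without spaces: xjjukqglacmkwy


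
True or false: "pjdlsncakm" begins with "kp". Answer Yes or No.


Input string: 'pjdlsncakm'
Prefix to check: 'kp'
First 2 characters of input: 'pj'
Match: False
Result: No


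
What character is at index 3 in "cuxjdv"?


Input string: 'cuxjdv'
Operation: get character at index 3
Index mapping: s[0]='c', s[1]='u', s[2]='x', s[3]='j'
Result: 'j'


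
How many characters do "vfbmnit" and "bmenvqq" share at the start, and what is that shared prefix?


String 1: 'vfbmnit'
String 2: 'bmenvqq'
Compare position by position:
pos 0: 'v' vs 'b' differ -> stop
Longest common prefix: "" (length 0)


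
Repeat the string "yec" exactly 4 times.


Input string: 'yec'
Operation: repeat 4 times
Concatenation: 'yec' + 'yec' + 'yec' + 'yec'
Result: yecyecyecyec


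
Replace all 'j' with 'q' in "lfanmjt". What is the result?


Input string: 'lfanmjt'
Operation: replace 'j' with 'q'
Positions of 'j': 5
After replacement: lfanmqt


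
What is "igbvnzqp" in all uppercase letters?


Input string: 'igbvnzqp'
Operation: convert each letter to uppercase
Mapping: 'i'->'I', 'g'->'G', 'b'->'B', 'v'->'V', 'n'->'N', 'z'->'Z', 'q'->'Q', 'p'->'P'
Result: IGBVNZQP


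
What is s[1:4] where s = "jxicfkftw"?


Input string: 'jxicfkftw'
Operation: slice [1:4]
Extract characters: s[1]='x', s[2]='i', s[3]='c'
Result: xic


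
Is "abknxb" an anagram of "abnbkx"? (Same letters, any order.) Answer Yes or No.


String 1: 'abnbkx' -> sorted: 'abbknx'
String 2: 'abknxb' -> sorted: 'abbknx'
Compare sorted forms: 'abbknx' == 'abbknx'
Anagram: Yes


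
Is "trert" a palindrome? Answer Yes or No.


Input string: 'trert'
Reversed: 'trert'
Compare pairs: s[0]='t' vs s[4]='t' (match), s[1]='r' vs s[3]='r' (match)
Palindrome: Yes


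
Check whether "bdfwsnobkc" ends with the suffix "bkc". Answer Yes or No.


Input string: 'bdfwsnobkc'
Suffix to check: 'bkc'
Last 3 characters of input: 'bkc'
Match: True
Result: Yes


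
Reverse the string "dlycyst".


Input string: 'dlycyst'
Operation: reverse character order
Original order: 'd' -> 'l' -> 'y' -> 'c' -> 'y' -> 's' -> 't'
Reversed order: 't' -> 's' -> 'y' -> 'c' -> 'y' -> 'l' -> 'd'
Result: tsycyld


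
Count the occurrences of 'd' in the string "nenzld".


Input string: 'nenzld'
Target character: 'd'
Scan each position: s[5]='d'
Matches found at indices: 5
Total: 1


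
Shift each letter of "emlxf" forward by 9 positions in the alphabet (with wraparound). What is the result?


Input: 'emlxf', shift = 9
Operation: for each letter, (position + 9) mod 26
Mapping: 'e'(4+9=13)->'n', 'm'(12+9=21)->'v', 'l'(11+9=20)->'u', 'x'(23+9=32, 32 mod 26=6)->'g', 'f'(5+9=14)->'o'
Result: nvugo


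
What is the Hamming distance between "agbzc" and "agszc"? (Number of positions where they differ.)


String 1: 'agbzc'
String 2: 'agszc'
Compare each position: pos 0: 'a'=='a', pos 1: 'g'=='g', pos 2: 'b'!='s', pos 3: 'z'=='z', pos 4: 'c'=='c'
Differing positions: 1
Hamming distance: 1


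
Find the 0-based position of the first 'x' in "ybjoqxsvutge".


Input string: 'ybjoqxsvutge'
Target: 'x'
Scanning left to right: s[0]='y', s[1]='b', s[2]='j', s[3]='o', s[4]='q', s[5]='x'
First match at index: 5


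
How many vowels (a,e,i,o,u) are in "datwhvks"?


Input string: 'datwhvks'
Operation: count vowels (a, e, i, o, u)
Scan: s[0]='d', s[1]='a' (vowel), s[2]='t', s[3]='w', s[4]='h', s[5]='v', s[6]='k', s[7]='s'
Vowels found: 1
Result: 1


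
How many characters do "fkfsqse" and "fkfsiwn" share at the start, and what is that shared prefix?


String 1: 'fkfsqse'
String 2: 'fkfsiwn'
Compare position by position:
pos 0: 'f' vs 'f' match
pos 1: 'k' vs 'k' match
pos 2: 'f' vs 'f' match
pos 3: 's' vs 's' match
pos 4: 'q' vs 'i' differ -> stop
Longest common prefix: "fkfs" (length 4)


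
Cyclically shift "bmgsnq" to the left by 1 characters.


Input: 'bmgsnq', shift = 1
Operation: split at index 1 and swap parts
Front part s[0:1] = 'b'
Back part s[1:] = 'mgsnq'
Rotated = back + front = 'mgsnq' + 'b'
Result: mgsnqb


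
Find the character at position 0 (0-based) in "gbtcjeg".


Input string: 'gbtcjeg'
Operation: get character at index 0
Index mapping: s[0]='g'
Result: 'g'


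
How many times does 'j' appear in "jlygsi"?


Input string: 'jlygsi'
Target character: 'j'
Scan each position: s[0]='j'
Matches found at indices: 0
Total: 1


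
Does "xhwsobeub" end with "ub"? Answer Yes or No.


Input string: 'xhwsobeub'
Suffix to check: 'ub'
Last 2 characters of input: 'ub'
Match: True
Result: Yes


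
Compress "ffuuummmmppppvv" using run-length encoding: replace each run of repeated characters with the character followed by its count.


Input: 'ffuuummmmppppvv'
Operation: identify consecutive runs
Runs: 'ff' -> f2, 'uuu' -> u3, 'mmmm' -> m4, 'pppp' -> p4, 'vv' -> v2
Encoded: f2u3m4p4v2


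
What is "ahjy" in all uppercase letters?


Input string: 'ahjy'
Operation: convert each letter to uppercase
Mapping: 'a'->'A', 'h'->'H', 'j'->'J', 'y'->'Y'
Result: AHJY


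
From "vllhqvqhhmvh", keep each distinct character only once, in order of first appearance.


Input: 'vllhqvqhhmvh'
Operation: keep first occurrence of each character
Scan: s[0]='v' new -> keep; s[1]='l' new -> keep; s[2]='l' seen -> skip; s[3]='h' new -> keep; s[4]='q' new -> keep; s[5]='v' seen -> skip; s[6]='q' seen -> skip; s[7]='h' seen -> skip; s[8]='h' seen -> skip; s[9]='m' new -> keep; s[10]='v' seen -> skip; s[11]='h' seen -> skip
Result: vlhqm


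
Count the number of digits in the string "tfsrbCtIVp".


Input string: 'tfsrbCtIVp'
Operation: count digit characters (0-9)
Scan: 't', 'f', 's', 'r', 'b', 'C', 't', 'I', 'V', 'p'
Digits found: 0
Result: 0


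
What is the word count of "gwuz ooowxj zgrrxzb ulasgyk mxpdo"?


Input string: 'gwuz ooowxj zgrrxzb ulasgyk mxpdo'
Operation: split by spaces
Words found: 'gwuz', 'ooowxj', 'zgrrxzb', 'ulasgyk', 'mxpdo'
Word count: 5


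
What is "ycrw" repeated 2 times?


Input string: 'ycrw'
Operation: repeat 2 times
Concatenation: 'ycrw' + 'ycrw'
Result: ycrwycrw


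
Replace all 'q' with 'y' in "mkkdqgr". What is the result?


Input string: 'mkkdqgr'
Operation: replace 'q' with 'y'
Positions of 'q': 4
After replacement: mkkdygr


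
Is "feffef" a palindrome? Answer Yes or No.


Input string: 'feffef'
Reversed: 'feffef'
Compare pairs: s[0]='f' vs s[5]='f' (match), s[1]='e' vs s[4]='e' (match), s[2]='f' vs s[3]='f' (match)
Palindrome: Yes


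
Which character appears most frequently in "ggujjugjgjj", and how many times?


Input: 'ggujjugjgjj'
Operation: tally each character
Counts: 'g':4, 'j':5, 'u':2
Maximum: 'j' appears 5 times


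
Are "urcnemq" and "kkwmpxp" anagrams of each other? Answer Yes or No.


String 1: 'urcnemq' -> sorted: 'cemnqru'
String 2: 'kkwmpxp' -> sorted: 'kkmppwx'
Compare sorted forms: 'cemnqru' != 'kkmppwx'
Anagram: No


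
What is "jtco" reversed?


Input string: 'jtco'
Operation: reverse character order
Original order: 'j' -> 't' -> 'c' -> 'o'
Reversed order: 'o' -> 'c' -> 't' -> 'j'
Result: octj


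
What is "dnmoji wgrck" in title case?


Input string: 'dnmoji wgrck'
Operation: capitalize first letter of each word
Word transformations: 'dnmoji'->'Dnmoji', 'wgrck'->'Wgrck'
Result: Dnmoji Wgrck


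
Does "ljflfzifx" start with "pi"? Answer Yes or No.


Input string: 'ljflfzifx'
Prefix to check: 'pi'
First 2 characters of input: 'lj'
Match: False
Result: No


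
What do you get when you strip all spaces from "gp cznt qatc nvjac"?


Input string: 'gp cznt qatc nvjac'
Operation: remove all spaces
Words: 'gp', 'cznt', 'qatc', 'nvjac'
Join without spaces: gpczntqatcnvjac


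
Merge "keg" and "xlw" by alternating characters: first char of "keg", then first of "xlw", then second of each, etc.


String 1: 'keg'
String 2: 'xlw'
Operation: alternate characters
Pairs: 'k'+'x', 'e'+'l', 'g'+'w'
Result: kxelgw


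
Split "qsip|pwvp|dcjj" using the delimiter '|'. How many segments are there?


Input string: 'qsip|pwvp|dcjj'
Delimiter: '|'
Split result: 'qsip', 'pwvp', 'dcjj'
Number of parts: 3


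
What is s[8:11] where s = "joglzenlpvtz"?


Input string: 'joglzenlpvtz'
Operation: slice [8:11]
Extract characters: s[8]='p', s[9]='v', s[10]='t'
Result: pvt


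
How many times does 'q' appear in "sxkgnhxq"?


Input string: 'sxkgnhxq'
Target character: 'q'
Scan each position: s[7]='q'
Matches found at indices: 7
Total: 1


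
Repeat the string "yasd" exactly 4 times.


Input string: 'yasd'
Operation: repeat 4 times
Concatenation: 'yasd' + 'yasd' + 'yasd' + 'yasd'
Result: yasdyasdyasdyasd


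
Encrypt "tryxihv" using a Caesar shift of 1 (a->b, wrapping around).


Input: 'tryxihv', shift = 1
Operation: for each letter, (position + 1) mod 26
Mapping: 't'(19+1=20)->'u', 'r'(17+1=18)->'s', 'y'(24+1=25)->'z', 'x'(23+1=24)->'y', 'i'(8+1=9)->'j', 'h'(7+1=8)->'i', 'v'(21+1=22)->'w'
Result: uszyjiw


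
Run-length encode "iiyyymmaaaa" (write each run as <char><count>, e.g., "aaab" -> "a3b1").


Input: 'iiyyymmaaaa'
Operation: identify consecutive runs
Runs: 'ii' -> i2, 'yyy' -> y3, 'mm' -> m2, 'aaaa' -> a4
Encoded: i2y3m2a4


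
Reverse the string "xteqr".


Input string: 'xteqr'
Operation: reverse character order
Original order: 'x' -> 't' -> 'e' -> 'q' -> 'r'
Reversed order: 'r' -> 'q' -> 'e' -> 't' -> 'x'
Result: rqetx


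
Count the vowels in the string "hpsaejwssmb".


Input string: 'hpsaejwssmb'
Operation: count vowels (a, e, i, o, u)
Scan: s[0]='h', s[1]='p', s[2]='s', s[3]='a' (vowel), s[4]='e' (vowel), s[5]='j', s[6]='w', s[7]='s', s[8]='s', s[9]='m', s[10]='b'
Vowels found: 2
Result: 2


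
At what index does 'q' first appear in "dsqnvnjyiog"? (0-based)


Input string: 'dsqnvnjyiog'
Target: 'q'
Scanning left to right: s[0]='d', s[1]='s', s[2]='q'
First match at index: 2


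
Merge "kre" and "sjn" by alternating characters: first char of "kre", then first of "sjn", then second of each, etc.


String 1: 'kre'
String 2: 'sjn'
Operation: alternate characters
Pairs: 'k'+'s', 'r'+'j', 'e'+'n'
Result: ksrjen


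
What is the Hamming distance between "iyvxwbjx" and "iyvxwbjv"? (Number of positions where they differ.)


String 1: 'iyvxwbjx'
String 2: 'iyvxwbjv'
Compare each position: pos 0: 'i'=='i', pos 1: 'y'=='y', pos 2: 'v'=='v', pos 3: 'x'=='x', pos 4: 'w'=='w', pos 5: 'b'=='b', pos 6: 'j'=='j', pos 7: 'x'!='v'
Differing positions: 1
Hamming distance: 1


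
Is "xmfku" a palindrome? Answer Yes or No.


Input string: 'xmfku'
Reversed: 'ukfmx'
Compare pairs: s[0]='x' vs s[4]='u' (mismatch), s[1]='m' vs s[3]='k' (mismatch)
Palindrome: No


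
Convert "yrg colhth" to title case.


Input string: 'yrg colhth'
Operation: capitalize first letter of each word
Word transformations: 'yrg'->'Yrg', 'colhth'->'Colhth'
Result: Yrg Colhth


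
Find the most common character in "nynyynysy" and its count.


Input: 'nynyynysy'
Operation: tally each character
Counts: 'n':3, 's':1, 'y':5
Maximum: 'y' appears 5 times


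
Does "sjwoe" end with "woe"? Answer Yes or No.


Input string: 'sjwoe'
Suffix to check: 'woe'
Last 3 characters of input: 'woe'
Match: True
Result: Yes


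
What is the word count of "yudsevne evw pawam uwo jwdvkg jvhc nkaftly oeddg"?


Input string: 'yudsevne evw pawam uwo jwdvkg jvhc nkaftly oeddg'
Operation: split by spaces
Words found: 'yudsevne', 'evw', 'pawam', 'uwo', 'jwdvkg', 'jvhc', 'nkaftly', 'oeddg'
Word count: 8


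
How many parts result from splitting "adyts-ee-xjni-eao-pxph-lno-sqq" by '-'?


Input string: 'adyts-ee-xjni-eao-pxph-lno-sqq'
Delimiter: '-'
Split result: 'adyts', 'ee', 'xjni', 'eao', 'pxph', 'lno', 'sqq'
Number of parts: 7


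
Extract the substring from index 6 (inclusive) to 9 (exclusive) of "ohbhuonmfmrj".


Input string: 'ohbhuonmfmrj'
Operation: slice [6:9]
Extract characters: s[6]='n', s[7]='m', s[8]='f'
Result: nmf


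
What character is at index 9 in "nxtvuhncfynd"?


Input string: 'nxtvuhncfynd'
Operation: get character at index 9
Index mapping: s[0]='n', s[1]='x', s[2]='t', s[3]='v', s[4]='u', s[5]='h', s[6]='n', s[7]='c', s[8]='f', s[9]='y'
Result: 'y'


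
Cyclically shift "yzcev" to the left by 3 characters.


Input: 'yzcev', shift = 3
Operation: split at index 3 and swap parts
Front part s[0:3] = 'yzc'
Back part s[3:] = 'ev'
Rotated = back + front = 'ev' + 'yzc'
Result: evyzc


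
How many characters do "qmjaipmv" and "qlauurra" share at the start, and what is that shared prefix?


String 1: 'qmjaipmv'
String 2: 'qlauurra'
Compare position by position:
pos 0: 'q' vs 'q' match
pos 1: 'm' vs 'l' differ -> stop
Longest common prefix: "q" (length 1)


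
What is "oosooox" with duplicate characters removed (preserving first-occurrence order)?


Input: 'oosooox'
Operation: keep first occurrence of each character
Scan: s[0]='o' new -> keep; s[1]='o' seen -> skip; s[2]='s' new -> keep; s[3]='o' seen -> skip; s[4]='o' seen -> skip; s[5]='o' seen -> skip; s[6]='x' new -> keep
Result: osx


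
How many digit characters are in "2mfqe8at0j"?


Input string: '2mfqe8at0j'
Operation: count digit characters (0-9)
Scan: '2'(digit), 'm', 'f', 'q', 'e', '8'(digit), 'a', 't', '0'(digit), 'j'
Digits found: 3
Result: 3


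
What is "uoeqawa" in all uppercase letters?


Input string: 'uoeqawa'
Operation: convert each letter to uppercase
Mapping: 'u'->'U', 'o'->'O', 'e'->'E', 'q'->'Q', 'a'->'A', 'w'->'W', 'a'->'A'
Result: UOEQAWA


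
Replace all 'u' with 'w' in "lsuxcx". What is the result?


Input string: 'lsuxcx'
Operation: replace 'u' with 'w'
Positions of 'u': 2
After replacement: lswxcx


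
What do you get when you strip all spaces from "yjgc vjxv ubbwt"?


Input string: 'yjgc vjxv ubbwt'
Operation: remove all spaces
Words: 'yjgc', 'vjxv', 'ubbwt'
Join without spaces: yjgcvjxvubbwt


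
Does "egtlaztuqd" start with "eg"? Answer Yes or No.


Input string: 'egtlaztuqd'
Prefix to check: 'eg'
First 2 characters of input: 'eg'
Match: True
Result: Yes


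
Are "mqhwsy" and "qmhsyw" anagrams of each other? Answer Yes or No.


String 1: 'mqhwsy' -> sorted: 'hmqswy'
String 2: 'qmhsyw' -> sorted: 'hmqswy'
Compare sorted forms: 'hmqswy' == 'hmqswy'
Anagram: Yes


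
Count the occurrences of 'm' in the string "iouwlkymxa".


Input string: 'iouwlkymxa'
Target character: 'm'
Scan each position: s[7]='m'
Matches found at indices: 7
Total: 1


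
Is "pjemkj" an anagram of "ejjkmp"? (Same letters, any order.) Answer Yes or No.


String 1: 'ejjkmp' -> sorted: 'ejjkmp'
String 2: 'pjemkj' -> sorted: 'ejjkmp'
Compare sorted forms: 'ejjkmp' == 'ejjkmp'
Anagram: Yes


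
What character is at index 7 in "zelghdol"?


Input string: 'zelghdol'
Operation: get character at index 7
Index mapping: s[0]='z', s[1]='e', s[2]='l', s[3]='g', s[4]='h', s[5]='d', s[6]='o', s[7]='l'
Result: 'l'


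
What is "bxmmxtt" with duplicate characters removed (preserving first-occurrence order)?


Input: 'bxmmxtt'
Operation: keep first occurrence of each character
Scan: s[0]='b' new -> keep; s[1]='x' new -> keep; s[2]='m' new -> keep; s[3]='m' seen -> skip; s[4]='x' seen -> skip; s[5]='t' new -> keep; s[6]='t' seen -> skip
Result: bxmt


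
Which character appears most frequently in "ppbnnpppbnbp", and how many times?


Input: 'ppbnnpppbnbp'
Operation: tally each character
Counts: 'b':3, 'n':3, 'p':6
Maximum: 'p' appears 6 times


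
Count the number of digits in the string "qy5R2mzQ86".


Input string: 'qy5R2mzQ86'
Operation: count digit characters (0-9)
Scan: 'q', 'y', '5'(digit), 'R', '2'(digit), 'm', 'z', 'Q', '8'(digit), '6'(digit)
Digits found: 4
Result: 4


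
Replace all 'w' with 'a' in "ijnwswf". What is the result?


Input string: 'ijnwswf'
Operation: replace 'w' with 'a'
Positions of 'w': 3, 5
After replacement: ijnasaf


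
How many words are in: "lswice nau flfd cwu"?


Input string: 'lswice nau flfd cwu'
Operation: split by spaces
Words found: 'lswice', 'nau', 'flfd', 'cwu'
Word count: 4


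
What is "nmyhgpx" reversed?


Input string: 'nmyhgpx'
Operation: reverse character order
Original order: 'n' -> 'm' -> 'y' -> 'h' -> 'g' -> 'p' -> 'x'
Reversed order: 'x' -> 'p' -> 'g' -> 'h' -> 'y' -> 'm' -> 'n'
Result: xpghymn


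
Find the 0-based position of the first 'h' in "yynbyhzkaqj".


Input string: 'yynbyhzkaqj'
Target: 'h'
Scanning left to right: s[0]='y', s[1]='y', s[2]='n', s[3]='b', s[4]='y', s[5]='h'
First match at index: 5


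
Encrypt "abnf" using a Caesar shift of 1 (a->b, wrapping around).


Input: 'abnf', shift = 1
Operation: for each letter, (position + 1) mod 26
Mapping: 'a'(0+1=1)->'b', 'b'(1+1=2)->'c', 'n'(13+1=14)->'o', 'f'(5+1=6)->'g'
Result: bcog


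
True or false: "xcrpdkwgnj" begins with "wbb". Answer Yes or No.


Input string: 'xcrpdkwgnj'
Prefix to check: 'wbb'
First 3 characters of input: 'xcr'
Match: False
Result: No


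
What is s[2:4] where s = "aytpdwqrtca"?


Input string: 'aytpdwqrtca'
Operation: slice [2:4]
Extract characters: s[2]='t', s[3]='p'
Result: tp


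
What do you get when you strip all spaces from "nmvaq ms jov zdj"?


Input string: 'nmvaq ms jov zdj'
Operation: remove all spaces
Words: 'nmvaq', 'ms', 'jov', 'zdj'
Join without spaces: nmvaqmsjovzdj


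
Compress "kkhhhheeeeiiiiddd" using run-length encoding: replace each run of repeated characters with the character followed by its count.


Input: 'kkhhhheeeeiiiiddd'
Operation: identify consecutive runs
Runs: 'kk' -> k2, 'hhhh' -> h4, 'eeee' -> e4, 'iiii' -> i4, 'ddd' -> d3
Encoded: k2h4e4i4d3


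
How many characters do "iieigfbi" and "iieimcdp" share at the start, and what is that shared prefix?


String 1: 'iieigfbi'
String 2: 'iieimcdp'
Compare position by position:
pos 0: 'i' vs 'i' match
pos 1: 'i' vs 'i' match
pos 2: 'e' vs 'e' match
pos 3: 'i' vs 'i' match
pos 4: 'g' vs 'm' differ -> stop
Longest common prefix: "iiei" (length 4)


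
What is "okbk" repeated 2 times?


Input string: 'okbk'
Operation: repeat 2 times
Concatenation: 'okbk' + 'okbk'
Result: okbkokbk


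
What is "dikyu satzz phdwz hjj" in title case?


Input string: 'dikyu satzz phdwz hjj'
Operation: capitalize first letter of each word
Word transformations: 'dikyu'->'Dikyu', 'satzz'->'Satzz', 'phdwz'->'Phdwz', 'hjj'->'Hjj'
Result: Dikyu Satzz Phdwz Hjj


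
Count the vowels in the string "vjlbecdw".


Input string: 'vjlbecdw'
Operation: count vowels (a, e, i, o, u)
Scan: s[0]='v', s[1]='j', s[2]='l', s[3]='b', s[4]='e' (vowel), s[5]='c', s[6]='d', s[7]='w'
Vowels found: 1
Result: 1


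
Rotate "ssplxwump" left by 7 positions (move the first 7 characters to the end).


Input: 'ssplxwump', shift = 7
Operation: split at index 7 and swap parts
Front part s[0:7] = 'ssplxwu'
Back part s[7:] = 'mp'
Rotated = back + front = 'mp' + 'ssplxwu'
Result: mpssplxwu


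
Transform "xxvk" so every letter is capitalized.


Input string: 'xxvk'
Operation: convert each letter to uppercase
Mapping: 'x'->'X', 'x'->'X', 'v'->'V', 'k'->'K'
Result: XXVK


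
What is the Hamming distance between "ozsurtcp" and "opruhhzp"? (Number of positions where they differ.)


String 1: 'ozsurtcp'
String 2: 'opruhhzp'
Compare each position: pos 0: 'o'=='o', pos 1: 'z'!='p', pos 2: 's'!='r', pos 3: 'u'=='u', pos 4: 'r'!='h', pos 5: 't'!='h', pos 6: 'c'!='z', pos 7: 'p'=='p'
Differing positions: 5
Hamming distance: 5


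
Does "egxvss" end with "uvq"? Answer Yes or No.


Input string: 'egxvss'
Suffix to check: 'uvq'
Last 3 characters of input: 'vss'
Match: False
Result: No


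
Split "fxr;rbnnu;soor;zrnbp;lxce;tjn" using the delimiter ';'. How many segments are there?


Input string: 'fxr;rbnnu;soor;zrnbp;lxce;tjn'
Delimiter: ';'
Split result: 'fxr', 'rbnnu', 'soor', 'zrnbp', 'lxce', 'tjn'
Number of parts: 6


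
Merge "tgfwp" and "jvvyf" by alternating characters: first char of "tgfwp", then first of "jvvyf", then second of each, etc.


String 1: 'tgfwp'
String 2: 'jvvyf'
Operation: alternate characters
Pairs: 't'+'j', 'g'+'v', 'f'+'v', 'w'+'y', 'p'+'f'
Result: tjgvfvwypf


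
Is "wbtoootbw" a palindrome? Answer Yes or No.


Input string: 'wbtoootbw'
Reversed: 'wbtoootbw'
Compare pairs: s[0]='w' vs s[8]='w' (match), s[1]='b' vs s[7]='b' (match), s[2]='t' vs s[6]='t' (match), s[3]='o' vs s[5]='o' (match)
Palindrome: Yes


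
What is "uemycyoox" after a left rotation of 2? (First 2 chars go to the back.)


Input: 'uemycyoox', shift = 2
Operation: split at index 2 and swap parts
Front part s[0:2] = 'ue'
Back part s[2:] = 'mycyoox'
Rotated = back + front = 'mycyoox' + 'ue'
Result: mycyooxue


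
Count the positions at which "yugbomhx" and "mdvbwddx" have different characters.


String 1: 'yugbomhx'
String 2: 'mdvbwddx'
Compare each position: pos 0: 'y'!='m', pos 1: 'u'!='d', pos 2: 'g'!='v', pos 3: 'b'=='b', pos 4: 'o'!='w', pos 5: 'm'!='d', pos 6: 'h'!='d', pos 7: 'x'=='x'
Differing positions: 6
Hamming distance: 6


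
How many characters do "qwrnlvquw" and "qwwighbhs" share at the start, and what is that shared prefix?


String 1: 'qwrnlvquw'
String 2: 'qwwighbhs'
Compare position by position:
pos 0: 'q' vs 'q' match
pos 1: 'w' vs 'w' match
pos 2: 'r' vs 'w' differ -> stop
Longest common prefix: "qw" (length 2)


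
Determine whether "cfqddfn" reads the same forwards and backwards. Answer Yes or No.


Input string: 'cfqddfn'
Reversed: 'nfddqfc'
Compare pairs: s[0]='c' vs s[6]='n' (mismatch), s[1]='f' vs s[5]='f' (match), s[2]='q' vs s[4]='d' (mismatch)
Palindrome: No


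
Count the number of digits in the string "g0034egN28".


Input string: 'g0034egN28'
Operation: count digit characters (0-9)
Scan: 'g', '0'(digit), '0'(digit), '3'(digit), '4'(digit), 'e', 'g', 'N', '2'(digit), '8'(digit)
Digits found: 6
Result: 6


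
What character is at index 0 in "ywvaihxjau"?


Input string: 'ywvaihxjau'
Operation: get character at index 0
Index mapping: s[0]='y'
Result: 'y'


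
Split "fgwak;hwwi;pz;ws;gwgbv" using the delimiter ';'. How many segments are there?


Input string: 'fgwak;hwwi;pz;ws;gwgbv'
Delimiter: ';'
Split result: 'fgwak', 'hwwi', 'pz', 'ws', 'gwgbv'
Number of parts: 5


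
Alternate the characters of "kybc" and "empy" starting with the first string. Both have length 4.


String 1: 'kybc'
String 2: 'empy'
Operation: alternate characters
Pairs: 'k'+'e', 'y'+'m', 'b'+'p', 'c'+'y'
Result: keymbpcy


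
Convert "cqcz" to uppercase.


Input string: 'cqcz'
Operation: convert each letter to uppercase
Mapping: 'c'->'C', 'q'->'Q', 'c'->'C', 'z'->'Z'
Result: CQCZ


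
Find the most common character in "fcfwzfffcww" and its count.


Input: 'fcfwzfffcww'
Operation: tally each character
Counts: 'c':2, 'f':5, 'w':3, 'z':1
Maximum: 'f' appears 5 times


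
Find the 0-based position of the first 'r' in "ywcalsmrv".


Input string: 'ywcalsmrv'
Target: 'r'
Scanning left to right: s[0]='y', s[1]='w', s[2]='c', s[3]='a', s[4]='l', s[5]='s', s[6]='m', s[7]='r'
First match at index: 7


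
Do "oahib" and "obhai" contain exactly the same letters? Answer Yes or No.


String 1: 'oahib' -> sorted: 'abhio'
String 2: 'obhai' -> sorted: 'abhio'
Compare sorted forms: 'abhio' == 'abhio'
Anagram: Yes


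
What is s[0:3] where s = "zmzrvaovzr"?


Input string: 'zmzrvaovzr'
Operation: slice [0:3]
Extract characters: s[0]='z', s[1]='m', s[2]='z'
Result: zmz


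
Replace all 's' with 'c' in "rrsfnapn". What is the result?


Input string: 'rrsfnapn'
Operation: replace 's' with 'c'
Positions of 's': 2
After replacement: rrcfnapn


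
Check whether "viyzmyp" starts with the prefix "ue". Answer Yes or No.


Input string: 'viyzmyp'
Prefix to check: 'ue'
First 2 characters of input: 'vi'
Match: False
Result: No


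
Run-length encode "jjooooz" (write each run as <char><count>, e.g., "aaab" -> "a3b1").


Input: 'jjooooz'
Operation: identify consecutive runs
Runs: 'jj' -> j2, 'oooo' -> o4, 'z' -> z1
Encoded: j2o4z1


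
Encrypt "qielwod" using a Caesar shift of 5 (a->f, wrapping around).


Input: 'qielwod', shift = 5
Operation: for each letter, (position + 5) mod 26
Mapping: 'q'(16+5=21)->'v', 'i'(8+5=13)->'n', 'e'(4+5=9)->'j', 'l'(11+5=16)->'q', 'w'(22+5=27, 27 mod 26=1)->'b', 'o'(14+5=19)->'t', 'd'(3+5=8)->'i'
Result: vnjqbti


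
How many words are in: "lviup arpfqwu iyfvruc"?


Input string: 'lviup arpfqwu iyfvruc'
Operation: split by spaces
Words found: 'lviup', 'arpfqwu', 'iyfvruc'
Word count: 3


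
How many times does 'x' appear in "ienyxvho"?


Input string: 'ienyxvho'
Target character: 'x'
Scan each position: s[4]='x'
Matches found at indices: 4
Total: 1


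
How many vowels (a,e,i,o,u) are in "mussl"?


Input string: 'mussl'
Operation: count vowels (a, e, i, o, u)
Scan: s[0]='m', s[1]='u' (vowel), s[2]='s', s[3]='s', s[4]='l'
Vowels found: 1
Result: 1


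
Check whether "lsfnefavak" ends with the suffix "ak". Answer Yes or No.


Input string: 'lsfnefavak'
Suffix to check: 'ak'
Last 2 characters of input: 'ak'
Match: True
Result: Yes
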